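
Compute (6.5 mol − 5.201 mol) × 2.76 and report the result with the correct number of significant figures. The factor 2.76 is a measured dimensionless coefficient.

3.6 mol

6.5 mol − 5.201 mol = 1.299 mol; the difference is limited to 1 decimal place (2 s.f.).
Carrying full precision, 1.299 × 2.76 = 3.58524 mol; 2.76 has 3 s.f., so the result keeps min(2, 3) = 2 s.f.
Rounded to 2 significant figures: 3.6 mol.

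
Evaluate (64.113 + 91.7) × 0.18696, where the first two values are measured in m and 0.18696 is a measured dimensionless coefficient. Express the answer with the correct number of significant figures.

29.13 m

64.113 m + 91.7 m = 155.813 m; the sum is limited to 1 decimal place (4 s.f.).
Carrying full precision, 155.813 × 0.18696 = 29.13079848 m; 0.18696 has 5 s.f., so the result keeps min(4, 5) = 4 s.f.
Rounded to 4 significant figures: 29.13 m.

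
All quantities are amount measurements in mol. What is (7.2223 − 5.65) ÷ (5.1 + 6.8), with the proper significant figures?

7.2223 − 5.65 = 1.5723, limited to 2 d.p. → 3 s.f.; 5.1 + 6.8 = 11.9, limited to 1 d.p. → 3 s.f.
Carrying full precision, 1.5723 ÷ 11.9 = 0.13212605042…; keep min(3, 3) = 3 s.f.
Rounded to 3 significant figures: 0.132.

0.132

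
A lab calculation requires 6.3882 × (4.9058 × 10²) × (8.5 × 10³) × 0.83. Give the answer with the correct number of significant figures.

6.3882 × (4.9058 × 10²) × (8.5 × 10³) × 0.83 = 22109827.8656…
Multiplication/division keeps the fewest significant figures: 6.3882 → 5 s.f., 4.9058 × 10² → 5 s.f., 8.5 × 10³ → 2 s.f., 0.83 → 2 s.f.; limit is 2.
Rounded to 2 significant figures: 2.2 × 10⁷.

2.2 × 10⁷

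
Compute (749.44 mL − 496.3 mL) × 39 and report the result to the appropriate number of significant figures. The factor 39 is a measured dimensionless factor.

749.44 mL − 496.3 mL = 253.14 mL; the difference is limited to 1 decimal place (4 s.f.).
Carrying full precision, 253.14 × 39 = 9872.46 mL; 39 has 2 s.f., so the result keeps min(4, 2) = 2 s.f.
Rounded to 2 significant figures: 9.9 × 10³ mL.

9.9 × 10³ mL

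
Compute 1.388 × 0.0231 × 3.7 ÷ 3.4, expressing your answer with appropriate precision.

0.035

1.388 × 0.0231 × 3.7 ÷ 3.4 = 0.0348918705882…
Multiplication/division keeps the fewest significant figures: 1.388 → 4 s.f., 0.0231 → 3 s.f., 3.7 → 2 s.f., 3.4 → 2 s.f.; limit is 2.
Rounded to 2 significant figures: 0.035.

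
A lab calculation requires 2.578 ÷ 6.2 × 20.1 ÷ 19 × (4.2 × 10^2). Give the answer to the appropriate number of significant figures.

2.578 ÷ 6.2 × 20.1 ÷ 19 × (4.2 × 10^2) = 184.749371817…
Multiplication/division keeps the fewest significant figures: 2.578 → 4 s.f., 6.2 → 2 s.f., 20.1 → 3 s.f., 19 → 2 s.f., 4.2 × 10^2 → 2 s.f.; limit is 2.
Rounded to 2 significant figures: 1.8 × 10^2.

1.8 × 10^2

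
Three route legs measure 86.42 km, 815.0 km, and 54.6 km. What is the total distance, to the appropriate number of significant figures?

86.42 km + 815.0 km + 54.6 km = 956.02 km.
Addition/subtraction keeps the fewest decimal places: 86.42 → 2 decimal places, 815.0 → 1 decimal place, 54.6 → 1 decimal place; limit is 1.
Rounded to 1 decimal place: 956.0 km.

956.0 km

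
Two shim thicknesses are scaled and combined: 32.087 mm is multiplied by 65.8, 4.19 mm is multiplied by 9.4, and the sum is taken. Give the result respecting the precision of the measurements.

2.15 × 10^3 mm

32.087 × 65.8 = 2111.3246 → 2.11 × 10^3 mm (3 s.f., last digit at the 10^1 place).
4.19 × 9.4 = 39.386 → 39 mm (2 s.f., last digit at the 10^0 place).
Sum: 2150.7106 mm; keep the coarser place, 10^1.
Result: 2.15 × 10^3 mm.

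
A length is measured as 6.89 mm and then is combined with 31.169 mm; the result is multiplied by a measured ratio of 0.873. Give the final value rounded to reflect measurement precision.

33.2 mm

6.89 mm + 31.169 mm = 38.059 mm; the sum is limited to 2 decimal places (4 s.f.).
Carrying full precision, 38.059 × 0.873 = 33.225507 mm; 0.873 has 3 s.f., so the result keeps min(4, 3) = 3 s.f.
Rounded to 3 significant figures: 33.2 mm.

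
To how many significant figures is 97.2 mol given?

97.2: every digit is nonzero and significant.

3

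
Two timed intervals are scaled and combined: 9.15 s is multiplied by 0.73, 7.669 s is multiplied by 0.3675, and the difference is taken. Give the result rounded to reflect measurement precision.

3.9 s

9.15 × 0.73 = 6.6795 → 6.7 s (2 s.f., last digit at the 10^-1 place).
7.669 × 0.3675 = 2.8183575 → 2.818 s (4 s.f., last digit at the 10^-3 place).
Difference: 3.8611425 s; keep the coarser place, 10^-1.
Result: 3.9 s.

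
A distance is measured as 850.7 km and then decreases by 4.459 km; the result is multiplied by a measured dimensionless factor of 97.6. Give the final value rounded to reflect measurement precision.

850.7 km − 4.459 km = 846.241 km; the difference is limited to 1 decimal place (4 s.f.).
Carrying full precision, 846.241 × 97.6 = 82593.1216 km; 97.6 has 3 s.f., so the result keeps min(4, 3) = 3 s.f.
Rounded to 3 significant figures: 8.26 × 10^4 km.

8.26 × 10^4 km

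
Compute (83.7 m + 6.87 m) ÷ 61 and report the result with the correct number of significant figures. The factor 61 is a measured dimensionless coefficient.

1.5 m

83.7 m + 6.87 m = 90.57 m; the sum is limited to 1 decimal place (3 s.f.).
Carrying full precision, 90.57 ÷ 61 = 1.48475409836… m; 61 has 2 s.f., so the result keeps min(3, 2) = 2 s.f.
Rounded to 2 significant figures: 1.5 m.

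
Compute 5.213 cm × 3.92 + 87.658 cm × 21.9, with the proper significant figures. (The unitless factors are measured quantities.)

5.213 × 3.92 = 20.43496 → 20.4 cm (3 s.f., last digit at the 10^-1 place).
87.658 × 21.9 = 1919.7102 → 1.92 × 10³ cm (3 s.f., last digit at the 10^1 place).
Sum: 1940.14516 cm; keep the coarser place, 10^1.
Result: 1.94 × 10³ cm.

1.94 × 10³ cm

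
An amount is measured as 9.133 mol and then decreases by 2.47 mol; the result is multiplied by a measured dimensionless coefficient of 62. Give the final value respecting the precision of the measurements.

9.133 mol − 2.47 mol = 6.663 mol; the difference is limited to 2 decimal places (3 s.f.).
Carrying full precision, 6.663 × 62 = 413.106 mol; 62 has 2 s.f., so the result keeps min(3, 2) = 2 s.f.
Rounded to 2 significant figures: 4.1 × 10² mol.

4.1 × 10² mol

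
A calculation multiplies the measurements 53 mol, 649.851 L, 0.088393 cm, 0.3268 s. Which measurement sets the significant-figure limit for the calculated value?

53 mol

53 mol → 2 s.f.; 649.851 L → 6 s.f.; 0.088393 cm → 5 s.f.; 0.3268 s → 4 s.f.
The fewest is 2 significant figures, from 53 mol.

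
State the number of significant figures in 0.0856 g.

3

0.0856: leading zeros are not significant.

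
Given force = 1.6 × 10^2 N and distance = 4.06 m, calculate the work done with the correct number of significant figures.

6.5 × 10^2 J

work done = 1.6 × 10^2 N × 4.06 m = 649.6 J.
1.6 × 10^2 has 2 significant figures; 4.06 has 3.
Division/multiplication keeps the fewest: 2 significant figures.
Rounded: 6.5 × 10^2 J.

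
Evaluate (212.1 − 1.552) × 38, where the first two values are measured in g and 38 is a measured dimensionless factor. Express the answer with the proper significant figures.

212.1 g − 1.552 g = 210.548 g; the difference is limited to 1 decimal place (4 s.f.).
Carrying full precision, 210.548 × 38 = 8000.824 g; 38 has 2 s.f., so the result keeps min(4, 2) = 2 s.f.
Rounded to 2 significant figures: 8.0 × 10^3 g.

8.0 × 10^3 g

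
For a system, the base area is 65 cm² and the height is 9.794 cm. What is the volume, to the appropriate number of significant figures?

6.4 × 10^2 cm³

volume = 65 cm² × 9.794 cm = 636.61 cm³.
65 has 2 significant figures; 9.794 has 4.
Division/multiplication keeps the fewest: 2 significant figures.
Rounded: 6.4 × 10^2 cm³.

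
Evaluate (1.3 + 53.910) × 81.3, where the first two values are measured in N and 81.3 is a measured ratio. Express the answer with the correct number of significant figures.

4.49 × 10^3 N

1.3 N + 53.910 N = 55.210 N; the sum is limited to 1 decimal place (3 s.f.).
Carrying full precision, 55.210 × 81.3 = 4488.573 N; 81.3 has 3 s.f., so the result keeps min(3, 3) = 3 s.f.
Rounded to 3 significant figures: 4.49 × 10^3 N.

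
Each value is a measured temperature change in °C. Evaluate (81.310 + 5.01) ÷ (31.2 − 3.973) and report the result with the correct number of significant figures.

81.310 + 5.01 = 86.320, limited to 2 d.p. → 4 s.f.; 31.2 − 3.973 = 27.227, limited to 1 d.p. → 3 s.f.
Carrying full precision, 86.320 ÷ 27.227 = 3.17038234106…; keep min(4, 3) = 3 s.f.
Rounded to 3 significant figures: 3.17.

3.17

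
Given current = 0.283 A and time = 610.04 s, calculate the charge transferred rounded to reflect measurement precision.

charge transferred = 0.283 A × 610.04 s = 172.64132 C.
0.283 has 3 significant figures; 610.04 has 5.
Division/multiplication keeps the fewest: 3 significant figures.
Rounded: 173 C.

173 C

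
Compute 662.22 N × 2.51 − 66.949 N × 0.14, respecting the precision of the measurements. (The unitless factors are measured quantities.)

662.22 × 2.51 = 1662.1722 → 1.66 × 10^3 N (3 s.f., last digit at the 10^1 place).
66.949 × 0.14 = 9.37286 → 9.4 N (2 s.f., last digit at the 10^-1 place).
Difference: 1652.79934 N; keep the coarser place, 10^1.
Result: 1.65 × 10^3 N.

1.65 × 10^3 N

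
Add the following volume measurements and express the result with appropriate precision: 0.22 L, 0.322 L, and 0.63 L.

0.22 L + 0.322 L + 0.63 L = 1.172 L.
Addition/subtraction keeps the fewest decimal places: 0.22 → 2 decimal places, 0.322 → 3 decimal places, 0.63 → 2 decimal places; limit is 2.
Rounded to 2 decimal places: 1.17 L.

1.17 L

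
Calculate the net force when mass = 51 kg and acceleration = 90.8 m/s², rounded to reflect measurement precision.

net force = 51 kg × 90.8 m/s² = 4630.8 N.
51 has 2 significant figures; 90.8 has 3.
Division/multiplication keeps the fewest: 2 significant figures.
Rounded: 4.6 × 10^3 N.

4.6 × 10^3 N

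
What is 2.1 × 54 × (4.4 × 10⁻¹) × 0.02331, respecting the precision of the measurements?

1.2

2.1 × 54 × (4.4 × 10⁻¹) × 0.02331 = 1.16307576
Multiplication/division keeps the fewest significant figures: 2.1 → 2 s.f., 54 → 2 s.f., 4.4 × 10⁻¹ → 2 s.f., 0.02331 → 4 s.f.; limit is 2.
Rounded to 2 significant figures: 1.2.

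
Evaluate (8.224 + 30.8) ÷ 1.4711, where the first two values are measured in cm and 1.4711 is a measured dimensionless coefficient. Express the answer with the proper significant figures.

8.224 cm + 30.8 cm = 39.024 cm; the sum is limited to 1 decimal place (3 s.f.).
Carrying full precision, 39.024 ÷ 1.4711 = 26.5270885732… cm; 1.4711 has 5 s.f., so the result keeps min(3, 5) = 3 s.f.
Rounded to 3 significant figures: 26.5 cm.

26.5 cm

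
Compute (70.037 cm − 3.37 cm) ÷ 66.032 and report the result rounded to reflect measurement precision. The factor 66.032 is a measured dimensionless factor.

70.037 cm − 3.37 cm = 66.667 cm; the difference is limited to 2 decimal places (4 s.f.).
Carrying full precision, 66.667 ÷ 66.032 = 1.00961654955… cm; 66.032 has 5 s.f., so the result keeps min(4, 5) = 4 s.f.
Rounded to 4 significant figures: 1.010 cm.

1.010 cm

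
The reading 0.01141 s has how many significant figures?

4

0.01141: leading zeros are not significant.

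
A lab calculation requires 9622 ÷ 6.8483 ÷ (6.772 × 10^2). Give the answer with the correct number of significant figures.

9622 ÷ 6.8483 ÷ (6.772 × 10^2) = 2.0747492971…
Multiplication/division keeps the fewest significant figures: 9622 → 4 s.f., 6.8483 → 5 s.f., 6.772 × 10^2 → 4 s.f.; limit is 4.
Rounded to 4 significant figures: 2.075.

2.075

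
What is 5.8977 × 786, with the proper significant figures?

4.64 × 10³

5.8977 × 786 = 4635.5922
Multiplication/division keeps the fewest significant figures: 5.8977 → 5 s.f., 786 → 3 s.f.; limit is 3.
Rounded to 3 significant figures: 4.64 × 10³.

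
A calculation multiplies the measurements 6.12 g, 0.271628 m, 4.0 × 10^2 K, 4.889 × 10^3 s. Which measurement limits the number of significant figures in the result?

6.12 g → 3 s.f.; 0.271628 m → 6 s.f.; 4.0 × 10^2 K → 2 s.f.; 4.889 × 10^3 s → 4 s.f.
The fewest is 2 significant figures, from 4.0 × 10^2 K.

4.0 × 10^2 K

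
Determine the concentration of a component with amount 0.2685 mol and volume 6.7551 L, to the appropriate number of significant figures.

0.03975 mol/L

concentration = 0.2685 mol ÷ 6.7551 L = 0.0397477461474… mol/L.
0.2685 has 4 significant figures; 6.7551 has 5.
Division/multiplication keeps the fewest: 4 significant figures.
Rounded: 0.03975 mol/L.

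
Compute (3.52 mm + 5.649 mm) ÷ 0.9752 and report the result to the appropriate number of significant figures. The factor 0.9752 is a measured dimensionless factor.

3.52 mm + 5.649 mm = 9.169 mm; the sum is limited to 2 decimal places (3 s.f.).
Carrying full precision, 9.169 ÷ 0.9752 = 9.40217391304… mm; 0.9752 has 4 s.f., so the result keeps min(3, 4) = 3 s.f.
Rounded to 3 significant figures: 9.40 mm.

9.40 mm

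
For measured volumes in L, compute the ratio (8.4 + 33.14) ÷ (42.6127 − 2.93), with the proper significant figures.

1.05

8.4 + 33.14 = 41.54, limited to 1 d.p. → 3 s.f.; 42.6127 − 2.93 = 39.6827, limited to 2 d.p. → 4 s.f.
Carrying full precision, 41.54 ÷ 39.6827 = 1.04680377091…; keep min(3, 4) = 3 s.f.
Rounded to 3 significant figures: 1.05.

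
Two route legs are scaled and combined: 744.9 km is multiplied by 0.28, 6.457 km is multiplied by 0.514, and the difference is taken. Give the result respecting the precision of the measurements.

2.1 × 10^2 km

744.9 × 0.28 = 208.572 → 2.1 × 10^2 km (2 s.f., last digit at the 10^1 place).
6.457 × 0.514 = 3.318898 → 3.32 km (3 s.f., last digit at the 10^-2 place).
Difference: 205.253102 km; keep the coarser place, 10^1.
Result: 2.1 × 10^2 km.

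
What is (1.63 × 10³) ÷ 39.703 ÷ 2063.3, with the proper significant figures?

0.0199

(1.63 × 10³) ÷ 39.703 ÷ 2063.3 = 0.0198976552748…
Multiplication/division keeps the fewest significant figures: 1.63 × 10³ → 3 s.f., 39.703 → 5 s.f., 2063.3 → 5 s.f.; limit is 3.
Rounded to 3 significant figures: 0.0199.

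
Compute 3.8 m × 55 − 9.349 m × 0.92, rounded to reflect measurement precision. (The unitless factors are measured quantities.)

3.8 × 55 = 209 → 2.1 × 10² m (2 s.f., last digit at the 10^1 place).
9.349 × 0.92 = 8.60108 → 8.6 m (2 s.f., last digit at the 10^-1 place).
Difference: 200.39892 m; keep the coarser place, 10^1.
Result: 2.0 × 10² m.

2.0 × 10² m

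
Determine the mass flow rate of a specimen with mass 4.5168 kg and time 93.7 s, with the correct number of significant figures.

0.0482 kg/s

mass flow rate = 4.5168 kg ÷ 93.7 s = 0.048204909285… kg/s.
4.5168 has 5 significant figures; 93.7 has 3.
Division/multiplication keeps the fewest: 3 significant figures.
Rounded: 0.0482 kg/s.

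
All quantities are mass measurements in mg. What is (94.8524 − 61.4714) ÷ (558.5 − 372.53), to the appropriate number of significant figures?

94.8524 − 61.4714 = 33.3810, limited to 4 d.p. → 6 s.f.; 558.5 − 372.53 = 185.97, limited to 1 d.p. → 4 s.f.
Carrying full precision, 33.3810 ÷ 185.97 = 0.179496693015…; keep min(6, 4) = 4 s.f.
Rounded to 4 significant figures: 0.1795.

0.1795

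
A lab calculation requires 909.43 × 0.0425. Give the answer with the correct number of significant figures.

38.7

909.43 × 0.0425 = 38.650775
Multiplication/division keeps the fewest significant figures: 909.43 → 5 s.f., 0.0425 → 3 s.f.; limit is 3.
Rounded to 3 significant figures: 38.7.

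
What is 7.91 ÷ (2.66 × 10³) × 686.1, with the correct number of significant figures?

7.91 ÷ (2.66 × 10³) × 686.1 = 2.04024473684…
Multiplication/division keeps the fewest significant figures: 7.91 → 3 s.f., 2.66 × 10³ → 3 s.f., 686.1 → 4 s.f.; limit is 3.
Rounded to 3 significant figures: 2.04.

2.04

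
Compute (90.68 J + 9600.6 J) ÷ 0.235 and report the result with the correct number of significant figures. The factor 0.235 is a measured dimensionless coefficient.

90.68 J + 9600.6 J = 9691.28 J; the sum is limited to 1 decimal place (5 s.f.).
Carrying full precision, 9691.28 ÷ 0.235 = 41239.4893617… J; 0.235 has 3 s.f., so the result keeps min(5, 3) = 3 s.f.
Rounded to 3 significant figures: 4.12 × 10⁴ J.

4.12 × 10⁴ J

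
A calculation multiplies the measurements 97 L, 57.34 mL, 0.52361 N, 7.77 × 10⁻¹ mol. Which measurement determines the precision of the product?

97 L

97 L → 2 s.f.; 57.34 mL → 4 s.f.; 0.52361 N → 5 s.f.; 7.77 × 10⁻¹ mol → 3 s.f.
The fewest is 2 significant figures, from 97 L.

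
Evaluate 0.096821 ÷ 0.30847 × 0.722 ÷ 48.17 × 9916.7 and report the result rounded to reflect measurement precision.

46.7

0.096821 ÷ 0.30847 × 0.722 ÷ 48.17 × 9916.7 = 46.6535135602…
Multiplication/division keeps the fewest significant figures: 0.096821 → 5 s.f., 0.30847 → 5 s.f., 0.722 → 3 s.f., 48.17 → 4 s.f., 9916.7 → 5 s.f.; limit is 3.
Rounded to 3 significant figures: 46.7.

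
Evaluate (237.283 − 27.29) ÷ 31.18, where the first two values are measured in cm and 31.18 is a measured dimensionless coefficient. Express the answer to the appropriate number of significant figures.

6.735 cm

237.283 cm − 27.29 cm = 209.993 cm; the difference is limited to 2 decimal places (5 s.f.).
Carrying full precision, 209.993 ÷ 31.18 = 6.73486209108… cm; 31.18 has 4 s.f., so the result keeps min(5, 4) = 4 s.f.
Rounded to 4 significant figures: 6.735 cm.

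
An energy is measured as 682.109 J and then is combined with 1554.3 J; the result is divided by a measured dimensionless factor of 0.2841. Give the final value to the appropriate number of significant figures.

7872 J

682.109 J + 1554.3 J = 2236.409 J; the sum is limited to 1 decimal place (5 s.f.).
Carrying full precision, 2236.409 ÷ 0.2841 = 7871.90777895… J; 0.2841 has 4 s.f., so the result keeps min(5, 4) = 4 s.f.
Rounded to 4 significant figures: 7872 J.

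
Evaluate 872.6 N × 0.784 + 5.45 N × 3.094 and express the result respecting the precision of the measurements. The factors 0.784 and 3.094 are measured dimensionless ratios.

872.6 × 0.784 = 684.1184 → 6.84 × 10^2 N (3 s.f., last digit at the 10^0 place).
5.45 × 3.094 = 16.8623 → 16.9 N (3 s.f., last digit at the 10^-1 place).
Sum: 700.9807 N; keep the coarser place, 10^0.
Result: 701 N.

701 N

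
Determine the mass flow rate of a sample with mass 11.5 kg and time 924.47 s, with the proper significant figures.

0.0124 kg/s

mass flow rate = 11.5 kg ÷ 924.47 s = 0.0124395599641… kg/s.
11.5 has 3 significant figures; 924.47 has 5.
Division/multiplication keeps the fewest: 3 significant figures.
Rounded: 0.0124 kg/s.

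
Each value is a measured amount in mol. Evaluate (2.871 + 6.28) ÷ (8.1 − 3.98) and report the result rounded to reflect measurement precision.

2.871 + 6.28 = 9.151, limited to 2 d.p. → 3 s.f.; 8.1 − 3.98 = 4.12, limited to 1 d.p. → 2 s.f.
Carrying full precision, 9.151 ÷ 4.12 = 2.22111650485…; keep min(3, 2) = 2 s.f.
Rounded to 2 significant figures: 2.2.

2.2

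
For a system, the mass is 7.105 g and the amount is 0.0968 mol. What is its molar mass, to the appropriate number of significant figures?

molar mass = 7.105 g ÷ 0.0968 mol = 73.3987603306… g/mol.
7.105 has 4 significant figures; 0.0968 has 3.
Division/multiplication keeps the fewest: 3 significant figures.
Rounded: 73.4 g/mol.

73.4 g/mol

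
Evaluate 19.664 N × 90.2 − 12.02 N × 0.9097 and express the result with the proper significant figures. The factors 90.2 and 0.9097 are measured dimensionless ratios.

1.76 × 10³ N

19.664 × 90.2 = 1773.6928 → 1.77 × 10³ N (3 s.f., last digit at the 10^1 place).
12.02 × 0.9097 = 10.934594 → 10.93 N (4 s.f., last digit at the 10^-2 place).
Difference: 1762.758206 N; keep the coarser place, 10^1.
Result: 1.76 × 10³ N.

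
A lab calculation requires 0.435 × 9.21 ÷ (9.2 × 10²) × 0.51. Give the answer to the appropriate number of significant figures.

0.435 × 9.21 ÷ (9.2 × 10²) × 0.51 = 0.00222091141304…
Multiplication/division keeps the fewest significant figures: 0.435 → 3 s.f., 9.21 → 3 s.f., 9.2 × 10² → 2 s.f., 0.51 → 2 s.f.; limit is 2.
Rounded to 2 significant figures: 0.0022.

0.0022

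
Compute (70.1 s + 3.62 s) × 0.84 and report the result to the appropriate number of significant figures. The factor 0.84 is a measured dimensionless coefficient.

70.1 s + 3.62 s = 73.72 s; the sum is limited to 1 decimal place (3 s.f.).
Carrying full precision, 73.72 × 0.84 = 61.9248 s; 0.84 has 2 s.f., so the result keeps min(3, 2) = 2 s.f.
Rounded to 2 significant figures: 62 s.

62 s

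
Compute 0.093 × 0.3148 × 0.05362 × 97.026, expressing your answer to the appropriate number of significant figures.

0.093 × 0.3148 × 0.05362 × 97.026 = 0.152311469911…
Multiplication/division keeps the fewest significant figures: 0.093 → 2 s.f., 0.3148 → 4 s.f., 0.05362 → 4 s.f., 97.026 → 5 s.f.; limit is 2.
Rounded to 2 significant figures: 0.15.

0.15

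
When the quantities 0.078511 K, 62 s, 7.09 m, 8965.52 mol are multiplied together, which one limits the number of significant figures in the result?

0.078511 K → 5 s.f.; 62 s → 2 s.f.; 7.09 m → 3 s.f.; 8965.52 mol → 6 s.f.
The fewest is 2 significant figures, from 62 s.

62 s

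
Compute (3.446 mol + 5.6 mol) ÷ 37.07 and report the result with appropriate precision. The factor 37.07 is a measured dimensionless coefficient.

3.446 mol + 5.6 mol = 9.046 mol; the sum is limited to 1 decimal place (2 s.f.).
Carrying full precision, 9.046 ÷ 37.07 = 0.244024817912… mol; 37.07 has 4 s.f., so the result keeps min(2, 4) = 2 s.f.
Rounded to 2 significant figures: 0.24 mol.

0.24 mol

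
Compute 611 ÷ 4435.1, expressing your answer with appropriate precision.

0.138

611 ÷ 4435.1 = 0.137764650177…
Multiplication/division keeps the fewest significant figures: 611 → 3 s.f., 4435.1 → 5 s.f.; limit is 3.
Rounded to 3 significant figures: 0.138.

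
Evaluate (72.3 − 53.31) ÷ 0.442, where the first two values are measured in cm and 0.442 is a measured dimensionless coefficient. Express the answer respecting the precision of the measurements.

72.3 cm − 53.31 cm = 18.99 cm; the difference is limited to 1 decimal place (3 s.f.).
Carrying full precision, 18.99 ÷ 0.442 = 42.963800905… cm; 0.442 has 3 s.f., so the result keeps min(3, 3) = 3 s.f.
Rounded to 3 significant figures: 43.0 cm.

43.0 cm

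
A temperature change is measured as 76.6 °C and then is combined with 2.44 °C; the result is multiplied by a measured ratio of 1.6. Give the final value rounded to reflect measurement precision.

76.6 °C + 2.44 °C = 79.04 °C; the sum is limited to 1 decimal place (3 s.f.).
Carrying full precision, 79.04 × 1.6 = 126.464 °C; 1.6 has 2 s.f., so the result keeps min(3, 2) = 2 s.f.
Rounded to 2 significant figures: 1.3 × 10² °C.

1.3 × 10² °C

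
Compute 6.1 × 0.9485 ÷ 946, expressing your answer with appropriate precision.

6.1 × 0.9485 ÷ 946 = 0.0061161205074…
Multiplication/division keeps the fewest significant figures: 6.1 → 2 s.f., 0.9485 → 4 s.f., 946 → 3 s.f.; limit is 2.
Rounded to 2 significant figures: 0.0061.

0.0061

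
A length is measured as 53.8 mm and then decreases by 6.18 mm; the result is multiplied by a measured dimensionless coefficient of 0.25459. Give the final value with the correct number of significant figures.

12.1 mm

53.8 mm − 6.18 mm = 47.62 mm; the difference is limited to 1 decimal place (3 s.f.).
Carrying full precision, 47.62 × 0.25459 = 12.1235758 mm; 0.25459 has 5 s.f., so the result keeps min(3, 5) = 3 s.f.
Rounded to 3 significant figures: 12.1 mm.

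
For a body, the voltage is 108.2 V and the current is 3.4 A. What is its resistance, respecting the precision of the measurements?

32 Ω

resistance = 108.2 V ÷ 3.4 A = 31.8235294118… Ω.
108.2 has 4 significant figures; 3.4 has 2.
Division/multiplication keeps the fewest: 2 significant figures.
Rounded: 32 Ω.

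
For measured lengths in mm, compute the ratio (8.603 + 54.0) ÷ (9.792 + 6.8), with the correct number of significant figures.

8.603 + 54.0 = 62.603, limited to 1 d.p. → 3 s.f.; 9.792 + 6.8 = 16.592, limited to 1 d.p. → 3 s.f.
Carrying full precision, 62.603 ÷ 16.592 = 3.77308341369…; keep min(3, 3) = 3 s.f.
Rounded to 3 significant figures: 3.77.

3.77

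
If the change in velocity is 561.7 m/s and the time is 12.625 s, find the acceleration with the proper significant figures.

44.49 m/s²

acceleration = 561.7 m/s ÷ 12.625 s = 44.4910891089… m/s².
561.7 has 4 significant figures; 12.625 has 5.
Division/multiplication keeps the fewest: 4 significant figures.
Rounded: 44.49 m/s².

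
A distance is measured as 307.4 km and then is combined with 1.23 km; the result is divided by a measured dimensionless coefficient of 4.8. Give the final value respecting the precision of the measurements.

64 km

307.4 km + 1.23 km = 308.63 km; the sum is limited to 1 decimal place (4 s.f.).
Carrying full precision, 308.63 ÷ 4.8 = 64.2979166667… km; 4.8 has 2 s.f., so the result keeps min(4, 2) = 2 s.f.
Rounded to 2 significant figures: 64 km.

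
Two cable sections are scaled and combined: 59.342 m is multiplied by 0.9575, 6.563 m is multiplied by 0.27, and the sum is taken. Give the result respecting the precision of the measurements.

59.342 × 0.9575 = 56.819965 → 56.82 m (4 s.f., last digit at the 10^-2 place).
6.563 × 0.27 = 1.77201 → 1.8 m (2 s.f., last digit at the 10^-1 place).
Sum: 58.591975 m; keep the coarser place, 10^-1.
Result: 58.6 m.

58.6 m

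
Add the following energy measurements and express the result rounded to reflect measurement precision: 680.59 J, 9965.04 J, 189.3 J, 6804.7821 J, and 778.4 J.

18418.1 J

680.59 J + 9965.04 J + 189.3 J + 6804.7821 J + 778.4 J = 18418.1121 J.
Addition/subtraction keeps the fewest decimal places: 680.59 → 2 decimal places, 9965.04 → 2 decimal places, 189.3 → 1 decimal place, 6804.7821 → 4 decimal places, 778.4 → 1 decimal place; limit is 1.
Rounded to 1 decimal place: 18418.1 J.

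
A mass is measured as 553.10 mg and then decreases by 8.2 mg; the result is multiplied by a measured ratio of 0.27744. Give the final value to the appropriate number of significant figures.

151.2 mg

553.10 mg − 8.2 mg = 544.90 mg; the difference is limited to 1 decimal place (4 s.f.).
Carrying full precision, 544.90 × 0.27744 = 151.177056 mg; 0.27744 has 5 s.f., so the result keeps min(4, 5) = 4 s.f.
Rounded to 4 significant figures: 151.2 mg.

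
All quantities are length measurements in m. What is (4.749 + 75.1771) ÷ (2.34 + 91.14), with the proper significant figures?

4.749 + 75.1771 = 79.9261, limited to 3 d.p. → 5 s.f.; 2.34 + 91.14 = 93.48, limited to 2 d.p. → 4 s.f.
Carrying full precision, 79.9261 ÷ 93.48 = 0.855007488233…; keep min(5, 4) = 4 s.f.
Rounded to 4 significant figures: 0.8550.

0.8550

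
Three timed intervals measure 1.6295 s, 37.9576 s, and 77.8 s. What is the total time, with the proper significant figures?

117.4 s

1.6295 s + 37.9576 s + 77.8 s = 117.3871 s.
Addition/subtraction keeps the fewest decimal places: 1.6295 → 4 decimal places, 37.9576 → 4 decimal places, 77.8 → 1 decimal place; limit is 1.
Rounded to 1 decimal place: 117.4 s.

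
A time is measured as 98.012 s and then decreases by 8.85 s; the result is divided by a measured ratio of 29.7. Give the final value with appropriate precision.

98.012 s − 8.85 s = 89.162 s; the difference is limited to 2 decimal places (4 s.f.).
Carrying full precision, 89.162 ÷ 29.7 = 3.00208754209… s; 29.7 has 3 s.f., so the result keeps min(4, 3) = 3 s.f.
Rounded to 3 significant figures: 3.00 s.

3.00 s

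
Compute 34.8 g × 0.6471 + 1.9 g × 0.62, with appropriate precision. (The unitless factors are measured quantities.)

23.7 g

34.8 × 0.6471 = 22.51908 → 22.5 g (3 s.f., last digit at the 10^-1 place).
1.9 × 0.62 = 1.178 → 1.2 g (2 s.f., last digit at the 10^-1 place).
Sum: 23.69708 g; keep the coarser place, 10^-1.
Result: 23.7 g.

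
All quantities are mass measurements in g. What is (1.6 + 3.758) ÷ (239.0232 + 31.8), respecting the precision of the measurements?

0.020

1.6 + 3.758 = 5.358, limited to 1 d.p. → 2 s.f.; 239.0232 + 31.8 = 270.8232, limited to 1 d.p. → 4 s.f.
Carrying full precision, 5.358 ÷ 270.8232 = 0.019784124846…; keep min(2, 4) = 2 s.f.
Rounded to 2 significant figures: 0.020.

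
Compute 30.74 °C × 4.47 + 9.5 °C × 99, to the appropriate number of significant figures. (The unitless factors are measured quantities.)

1.08 × 10³ °C

30.74 × 4.47 = 137.4078 → 137 °C (3 s.f., last digit at the 10^0 place).
9.5 × 99 = 940.5 → 9.4 × 10² °C (2 s.f., last digit at the 10^1 place).
Sum: 1077.9078 °C; keep the coarser place, 10^1.
Result: 1.08 × 10³ °C.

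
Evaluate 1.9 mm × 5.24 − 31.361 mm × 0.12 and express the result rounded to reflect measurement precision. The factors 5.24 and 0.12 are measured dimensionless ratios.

6 mm

1.9 × 5.24 = 9.956 → 1.0 × 10¹ mm (2 s.f., last digit at the 10^0 place).
31.361 × 0.12 = 3.76332 → 3.8 mm (2 s.f., last digit at the 10^-1 place).
Difference: 6.19268 mm; keep the coarser place, 10^0.
Result: 6 mm.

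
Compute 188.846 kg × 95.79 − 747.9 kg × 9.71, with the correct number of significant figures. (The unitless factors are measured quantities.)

1.083 × 10⁴ kg

188.846 × 95.79 = 18089.55834 → 1.809 × 10⁴ kg (4 s.f., last digit at the 10^1 place).
747.9 × 9.71 = 7262.109 → 7.26 × 10³ kg (3 s.f., last digit at the 10^1 place).
Difference: 10827.44934 kg; keep the coarser place, 10^1.
Result: 1.083 × 10⁴ kg.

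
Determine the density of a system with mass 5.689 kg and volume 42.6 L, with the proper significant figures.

0.134 kg/L

density = 5.689 kg ÷ 42.6 L = 0.133544600939… kg/L.
5.689 has 4 significant figures; 42.6 has 3.
Division/multiplication keeps the fewest: 3 significant figures.
Rounded: 0.134 kg/L.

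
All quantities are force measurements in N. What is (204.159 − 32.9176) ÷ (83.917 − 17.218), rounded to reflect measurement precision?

204.159 − 32.9176 = 171.2414, limited to 3 d.p. → 6 s.f.; 83.917 − 17.218 = 66.699, limited to 3 d.p. → 5 s.f.
Carrying full precision, 171.2414 ÷ 66.699 = 2.56737582273…; keep min(6, 5) = 5 s.f.
Rounded to 5 significant figures: 2.5674.

2.5674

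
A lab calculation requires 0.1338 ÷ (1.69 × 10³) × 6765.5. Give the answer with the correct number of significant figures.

0.536

0.1338 ÷ (1.69 × 10³) × 6765.5 = 0.535635443787…
Multiplication/division keeps the fewest significant figures: 0.1338 → 4 s.f., 1.69 × 10³ → 3 s.f., 6765.5 → 5 s.f.; limit is 3.
Rounded to 3 significant figures: 0.536.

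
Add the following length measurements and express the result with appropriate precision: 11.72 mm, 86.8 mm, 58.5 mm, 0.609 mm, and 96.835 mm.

254.5 mm

11.72 mm + 86.8 mm + 58.5 mm + 0.609 mm + 96.835 mm = 254.464 mm.
Addition/subtraction keeps the fewest decimal places: 11.72 → 2 decimal places, 86.8 → 1 decimal place, 58.5 → 1 decimal place, 0.609 → 3 decimal places, 96.835 → 3 decimal places; limit is 1.
Rounded to 1 decimal place: 254.5 mm.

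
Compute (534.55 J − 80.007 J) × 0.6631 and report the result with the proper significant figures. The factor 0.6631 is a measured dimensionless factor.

3.014 × 10^2 J

534.55 J − 80.007 J = 454.543 J; the difference is limited to 2 decimal places (5 s.f.).
Carrying full precision, 454.543 × 0.6631 = 301.4074633 J; 0.6631 has 4 s.f., so the result keeps min(5, 4) = 4 s.f.
Rounded to 4 significant figures: 3.014 × 10^2 J.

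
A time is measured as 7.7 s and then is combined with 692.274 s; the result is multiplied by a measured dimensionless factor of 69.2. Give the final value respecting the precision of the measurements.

7.7 s + 692.274 s = 699.974 s; the sum is limited to 1 decimal place (4 s.f.).
Carrying full precision, 699.974 × 69.2 = 48438.2008 s; 69.2 has 3 s.f., so the result keeps min(4, 3) = 3 s.f.
Rounded to 3 significant figures: 4.84 × 10⁴ s.

4.84 × 10⁴ s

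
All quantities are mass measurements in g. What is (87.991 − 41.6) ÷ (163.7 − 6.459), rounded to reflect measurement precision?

87.991 − 41.6 = 46.391, limited to 1 d.p. → 3 s.f.; 163.7 − 6.459 = 157.241, limited to 1 d.p. → 4 s.f.
Carrying full precision, 46.391 ÷ 157.241 = 0.295031194154…; keep min(3, 4) = 3 s.f.
Rounded to 3 significant figures: 0.295.

0.295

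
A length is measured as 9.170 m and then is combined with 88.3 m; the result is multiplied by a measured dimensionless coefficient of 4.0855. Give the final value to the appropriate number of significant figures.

398 m

9.170 m + 88.3 m = 97.470 m; the sum is limited to 1 decimal place (3 s.f.).
Carrying full precision, 97.470 × 4.0855 = 398.213685 m; 4.0855 has 5 s.f., so the result keeps min(3, 5) = 3 s.f.
Rounded to 3 significant figures: 398 m.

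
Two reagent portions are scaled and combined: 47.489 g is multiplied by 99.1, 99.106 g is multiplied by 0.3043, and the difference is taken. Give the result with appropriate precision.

4.68 × 10³ g

47.489 × 99.1 = 4706.1599 → 4.71 × 10³ g (3 s.f., last digit at the 10^1 place).
99.106 × 0.3043 = 30.1579558 → 30.16 g (4 s.f., last digit at the 10^-2 place).
Difference: 4676.0019442 g; keep the coarser place, 10^1.
Result: 4.68 × 10³ g.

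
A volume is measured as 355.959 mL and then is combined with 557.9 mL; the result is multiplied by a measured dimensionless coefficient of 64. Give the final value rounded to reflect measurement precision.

355.959 mL + 557.9 mL = 913.859 mL; the sum is limited to 1 decimal place (4 s.f.).
Carrying full precision, 913.859 × 64 = 58486.976 mL; 64 has 2 s.f., so the result keeps min(4, 2) = 2 s.f.
Rounded to 2 significant figures: 5.8 × 10⁴ mL.

5.8 × 10⁴ mL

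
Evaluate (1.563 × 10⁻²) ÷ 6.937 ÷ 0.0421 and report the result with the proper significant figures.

(1.563 × 10⁻²) ÷ 6.937 ÷ 0.0421 = 0.0535186546581…
Multiplication/division keeps the fewest significant figures: 1.563 × 10⁻² → 4 s.f., 6.937 → 4 s.f., 0.0421 → 3 s.f.; limit is 3.
Rounded to 3 significant figures: 0.0535.

0.0535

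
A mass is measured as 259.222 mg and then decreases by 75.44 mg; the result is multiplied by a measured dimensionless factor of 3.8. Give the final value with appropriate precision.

7.0 × 10^2 mg

259.222 mg − 75.44 mg = 183.782 mg; the difference is limited to 2 decimal places (5 s.f.).
Carrying full precision, 183.782 × 3.8 = 698.3716 mg; 3.8 has 2 s.f., so the result keeps min(5, 2) = 2 s.f.
Rounded to 2 significant figures: 7.0 × 10^2 mg.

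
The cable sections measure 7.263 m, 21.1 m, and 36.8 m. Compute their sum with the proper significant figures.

65.2 m

7.263 m + 21.1 m + 36.8 m = 65.163 m.
Addition/subtraction keeps the fewest decimal places: 7.263 → 3 decimal places, 21.1 → 1 decimal place, 36.8 → 1 decimal place; limit is 1.
Rounded to 1 decimal place: 65.2 m.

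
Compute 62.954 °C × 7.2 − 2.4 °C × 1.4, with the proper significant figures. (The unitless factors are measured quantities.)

62.954 × 7.2 = 453.2688 → 4.5 × 10^2 °C (2 s.f., last digit at the 10^1 place).
2.4 × 1.4 = 3.36 → 3.4 °C (2 s.f., last digit at the 10^-1 place).
Difference: 449.9088 °C; keep the coarser place, 10^1.
Result: 4.5 × 10^2 °C.

4.5 × 10^2 °C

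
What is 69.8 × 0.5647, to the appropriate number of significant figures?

69.8 × 0.5647 = 39.41606
Multiplication/division keeps the fewest significant figures: 69.8 → 3 s.f., 0.5647 → 4 s.f.; limit is 3.
Rounded to 3 significant figures: 39.4.

39.4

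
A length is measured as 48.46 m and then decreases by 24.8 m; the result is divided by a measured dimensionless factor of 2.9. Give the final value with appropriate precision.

8.2 m

48.46 m − 24.8 m = 23.66 m; the difference is limited to 1 decimal place (3 s.f.).
Carrying full precision, 23.66 ÷ 2.9 = 8.15862068966… m; 2.9 has 2 s.f., so the result keeps min(3, 2) = 2 s.f.
Rounded to 2 significant figures: 8.2 m.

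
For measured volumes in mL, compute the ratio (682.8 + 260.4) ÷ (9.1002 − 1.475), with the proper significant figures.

123.7

682.8 + 260.4 = 943.2, limited to 1 d.p. → 4 s.f.; 9.1002 − 1.475 = 7.6252, limited to 3 d.p. → 4 s.f.
Carrying full precision, 943.2 ÷ 7.6252 = 123.695116194…; keep min(4, 4) = 4 s.f.
Rounded to 4 significant figures: 123.7.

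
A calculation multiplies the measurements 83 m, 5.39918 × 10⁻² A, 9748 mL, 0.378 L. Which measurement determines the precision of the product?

83 m → 2 s.f.; 5.39918 × 10⁻² A → 6 s.f.; 9748 mL → 4 s.f.; 0.378 L → 3 s.f.
The fewest is 2 significant figures, from 83 m.

83 m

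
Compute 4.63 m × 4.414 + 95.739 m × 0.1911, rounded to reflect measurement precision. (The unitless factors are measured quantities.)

4.63 × 4.414 = 20.43682 → 20.4 m (3 s.f., last digit at the 10^-1 place).
95.739 × 0.1911 = 18.2957229 → 18.30 m (4 s.f., last digit at the 10^-2 place).
Sum: 38.7325429 m; keep the coarser place, 10^-1.
Result: 38.7 m.

38.7 m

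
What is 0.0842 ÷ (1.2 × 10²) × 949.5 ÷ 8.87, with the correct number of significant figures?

0.075

0.0842 ÷ (1.2 × 10²) × 949.5 ÷ 8.87 = 0.0751107666291…
Multiplication/division keeps the fewest significant figures: 0.0842 → 3 s.f., 1.2 × 10² → 2 s.f., 949.5 → 4 s.f., 8.87 → 3 s.f.; limit is 2.
Rounded to 2 significant figures: 0.075.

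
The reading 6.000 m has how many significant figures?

6.000: trailing zeros after a decimal point are significant.

4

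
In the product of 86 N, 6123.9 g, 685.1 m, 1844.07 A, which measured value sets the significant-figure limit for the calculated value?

86 N

86 N → 2 s.f.; 6123.9 g → 5 s.f.; 685.1 m → 4 s.f.; 1844.07 A → 6 s.f.
The fewest is 2 significant figures, from 86 N.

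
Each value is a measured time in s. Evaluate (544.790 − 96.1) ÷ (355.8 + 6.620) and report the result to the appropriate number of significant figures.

544.790 − 96.1 = 448.690, limited to 1 d.p. → 4 s.f.; 355.8 + 6.620 = 362.420, limited to 1 d.p. → 4 s.f.
Carrying full precision, 448.690 ÷ 362.420 = 1.23803873958…; keep min(4, 4) = 4 s.f.
Rounded to 4 significant figures: 1.238.

1.238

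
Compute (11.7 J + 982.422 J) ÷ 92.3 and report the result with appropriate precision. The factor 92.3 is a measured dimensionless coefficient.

11.7 J + 982.422 J = 994.122 J; the sum is limited to 1 decimal place (4 s.f.).
Carrying full precision, 994.122 ÷ 92.3 = 10.770552546… J; 92.3 has 3 s.f., so the result keeps min(4, 3) = 3 s.f.
Rounded to 3 significant figures: 10.8 J.

10.8 J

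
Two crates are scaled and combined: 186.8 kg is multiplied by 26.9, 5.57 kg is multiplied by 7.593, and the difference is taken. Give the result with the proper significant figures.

4.98 × 10³ kg

186.8 × 26.9 = 5024.92 → 5.02 × 10³ kg (3 s.f., last digit at the 10^1 place).
5.57 × 7.593 = 42.29301 → 42.3 kg (3 s.f., last digit at the 10^-1 place).
Difference: 4982.62699 kg; keep the coarser place, 10^1.
Result: 4.98 × 10³ kg.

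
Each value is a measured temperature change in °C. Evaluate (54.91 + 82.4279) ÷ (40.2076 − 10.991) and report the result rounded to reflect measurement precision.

4.7007

54.91 + 82.4279 = 137.3379, limited to 2 d.p. → 5 s.f.; 40.2076 − 10.991 = 29.2166, limited to 3 d.p. → 5 s.f.
Carrying full precision, 137.3379 ÷ 29.2166 = 4.7006804351…; keep min(5, 5) = 5 s.f.
Rounded to 5 significant figures: 4.7007.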